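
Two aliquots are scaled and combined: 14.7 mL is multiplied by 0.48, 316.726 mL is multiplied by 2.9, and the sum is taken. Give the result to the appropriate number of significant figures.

14.7 × 0.48 = 7.056 → 7.1 mL (2 s.f., last digit at the 10^-1 place).
316.726 × 2.9 = 918.5054 → 9.2 × 10^2 mL (2 s.f., last digit at the 10^1 place).
Sum: 925.5614 mL; keep the coarser place, 10^1.
Result: 9.3 × 10^2 mL.

9.3 × 10^2 mL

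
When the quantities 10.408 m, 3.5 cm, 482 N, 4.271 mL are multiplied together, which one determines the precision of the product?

3.5 cm

10.408 m → 5 s.f.; 3.5 cm → 2 s.f.; 482 N → 3 s.f.; 4.271 mL → 4 s.f.
The fewest is 2 significant figures, from 3.5 cm.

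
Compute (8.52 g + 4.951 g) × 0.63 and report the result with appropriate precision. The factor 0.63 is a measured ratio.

8.5 g

8.52 g + 4.951 g = 13.471 g; the sum is limited to 2 decimal places (4 s.f.).
Carrying full precision, 13.471 × 0.63 = 8.48673 g; 0.63 has 2 s.f., so the result keeps min(4, 2) = 2 s.f.
Rounded to 2 significant figures: 8.5 g.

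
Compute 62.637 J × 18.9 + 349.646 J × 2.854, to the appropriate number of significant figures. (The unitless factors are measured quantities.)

62.637 × 18.9 = 1183.8393 → 1.18 × 10³ J (3 s.f., last digit at the 10^1 place).
349.646 × 2.854 = 997.889684 → 997.9 J (4 s.f., last digit at the 10^-1 place).
Sum: 2181.728984 J; keep the coarser place, 10^1.
Result: 2.18 × 10³ J.

2.18 × 10³ J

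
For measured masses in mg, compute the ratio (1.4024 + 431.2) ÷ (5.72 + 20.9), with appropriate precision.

1.4024 + 431.2 = 432.6024, limited to 1 d.p. → 4 s.f.; 5.72 + 20.9 = 26.62, limited to 1 d.p. → 3 s.f.
Carrying full precision, 432.6024 ÷ 26.62 = 16.2510293013…; keep min(4, 3) = 3 s.f.
Rounded to 3 significant figures: 16.3.

16.3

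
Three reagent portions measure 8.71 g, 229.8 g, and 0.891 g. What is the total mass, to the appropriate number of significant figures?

8.71 g + 229.8 g + 0.891 g = 239.401 g.
Addition/subtraction keeps the fewest decimal places: 8.71 → 2 decimal places, 229.8 → 1 decimal place, 0.891 → 3 decimal places; limit is 1.
Rounded to 1 decimal place: 239.4 g.

239.4 g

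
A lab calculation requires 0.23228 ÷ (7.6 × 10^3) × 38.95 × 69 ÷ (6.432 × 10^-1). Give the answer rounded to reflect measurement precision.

0.23228 ÷ (7.6 × 10^3) × 38.95 × 69 ÷ (6.432 × 10^-1) = 0.127705247201…
Multiplication/division keeps the fewest significant figures: 0.23228 → 5 s.f., 7.6 × 10^3 → 2 s.f., 38.95 → 4 s.f., 69 → 2 s.f., 6.432 × 10^-1 → 4 s.f.; limit is 2.
Rounded to 2 significant figures: 0.13.

0.13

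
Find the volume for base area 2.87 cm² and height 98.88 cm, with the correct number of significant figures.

volume = 2.87 cm² × 98.88 cm = 283.7856 cm³.
2.87 has 3 significant figures; 98.88 has 4.
Division/multiplication keeps the fewest: 3 significant figures.
Rounded: 284 cm³.

284 cm³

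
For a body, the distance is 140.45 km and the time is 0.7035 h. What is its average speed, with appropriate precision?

199.6 km/h

average speed = 140.45 km ÷ 0.7035 h = 199.644633973… km/h.
140.45 has 5 significant figures; 0.7035 has 4.
Division/multiplication keeps the fewest: 4 significant figures.
Rounded: 199.6 km/h.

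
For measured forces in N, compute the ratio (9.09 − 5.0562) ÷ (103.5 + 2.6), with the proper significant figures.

9.09 − 5.0562 = 4.0338, limited to 2 d.p. → 3 s.f.; 103.5 + 2.6 = 106.1, limited to 1 d.p. → 4 s.f.
Carrying full precision, 4.0338 ÷ 106.1 = 0.0380188501414…; keep min(3, 4) = 3 s.f.
Rounded to 3 significant figures: 0.0380.

0.0380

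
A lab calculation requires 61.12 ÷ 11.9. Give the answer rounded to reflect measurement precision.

61.12 ÷ 11.9 = 5.13613445378…
Multiplication/division keeps the fewest significant figures: 61.12 → 4 s.f., 11.9 → 3 s.f.; limit is 3.
Rounded to 3 significant figures: 5.14.

5.14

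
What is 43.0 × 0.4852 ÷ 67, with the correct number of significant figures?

0.31

43.0 × 0.4852 ÷ 67 = 0.311397014925…
Multiplication/division keeps the fewest significant figures: 43.0 → 3 s.f., 0.4852 → 4 s.f., 67 → 2 s.f.; limit is 2.
Rounded to 2 significant figures: 0.31.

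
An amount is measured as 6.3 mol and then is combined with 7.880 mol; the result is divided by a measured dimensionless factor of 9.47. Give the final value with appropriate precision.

1.50 mol

6.3 mol + 7.880 mol = 14.180 mol; the sum is limited to 1 decimal place (3 s.f.).
Carrying full precision, 14.180 ÷ 9.47 = 1.49736008448… mol; 9.47 has 3 s.f., so the result keeps min(3, 3) = 3 s.f.
Rounded to 3 significant figures: 1.50 mol.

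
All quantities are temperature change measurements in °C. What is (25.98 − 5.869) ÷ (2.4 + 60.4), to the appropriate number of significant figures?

25.98 − 5.869 = 20.111, limited to 2 d.p. → 4 s.f.; 2.4 + 60.4 = 62.8, limited to 1 d.p. → 3 s.f.
Carrying full precision, 20.111 ÷ 62.8 = 0.320238853503…; keep min(4, 3) = 3 s.f.
Rounded to 3 significant figures: 0.320.

0.320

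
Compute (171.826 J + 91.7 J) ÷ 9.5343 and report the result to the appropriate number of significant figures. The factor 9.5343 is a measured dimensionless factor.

171.826 J + 91.7 J = 263.526 J; the sum is limited to 1 decimal place (4 s.f.).
Carrying full precision, 263.526 ÷ 9.5343 = 27.6397847771… J; 9.5343 has 5 s.f., so the result keeps min(4, 5) = 4 s.f.
Rounded to 4 significant figures: 27.64 J.

27.64 J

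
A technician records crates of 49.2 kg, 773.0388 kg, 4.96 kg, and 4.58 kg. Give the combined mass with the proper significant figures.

49.2 kg + 773.0388 kg + 4.96 kg + 4.58 kg = 831.7788 kg.
Addition/subtraction keeps the fewest decimal places: 49.2 → 1 decimal place, 773.0388 → 4 decimal places, 4.96 → 2 decimal places, 4.58 → 2 decimal places; limit is 1.
Rounded to 1 decimal place: 831.8 kg.

831.8 kg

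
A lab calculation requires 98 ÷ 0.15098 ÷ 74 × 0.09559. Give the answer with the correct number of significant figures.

98 ÷ 0.15098 ÷ 74 × 0.09559 = 0.838469745411…
Multiplication/division keeps the fewest significant figures: 98 → 2 s.f., 0.15098 → 5 s.f., 74 → 2 s.f., 0.09559 → 4 s.f.; limit is 2.
Rounded to 2 significant figures: 0.84.

0.84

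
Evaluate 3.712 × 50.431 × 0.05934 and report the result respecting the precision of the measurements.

3.712 × 50.431 × 0.05934 = 11.1084404045…
Multiplication/division keeps the fewest significant figures: 3.712 → 4 s.f., 50.431 → 5 s.f., 0.05934 → 4 s.f.; limit is 4.
Rounded to 4 significant figures: 11.11.

11.11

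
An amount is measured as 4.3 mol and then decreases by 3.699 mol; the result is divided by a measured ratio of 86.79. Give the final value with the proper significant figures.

4.3 mol − 3.699 mol = 0.601 mol; the difference is limited to 1 decimal place (1 s.f.).
Carrying full precision, 0.601 ÷ 86.79 = 0.00692476091716… mol; 86.79 has 4 s.f., so the result keeps min(1, 4) = 1 s.f.
Rounded to 1 significant figure: 0.007 mol.

0.007 mol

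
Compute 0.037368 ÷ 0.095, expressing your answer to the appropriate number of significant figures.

0.037368 ÷ 0.095 = 0.393347368421…
Multiplication/division keeps the fewest significant figures: 0.037368 → 5 s.f., 0.095 → 2 s.f.; limit is 2.
Rounded to 2 significant figures: 0.39.

0.39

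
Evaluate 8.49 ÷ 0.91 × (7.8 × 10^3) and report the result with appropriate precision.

7.3 × 10^4

8.49 ÷ 0.91 × (7.8 × 10^3) = 72771.4285714…
Multiplication/division keeps the fewest significant figures: 8.49 → 3 s.f., 0.91 → 2 s.f., 7.8 × 10^3 → 2 s.f.; limit is 2.
Rounded to 2 significant figures: 7.3 × 10^4.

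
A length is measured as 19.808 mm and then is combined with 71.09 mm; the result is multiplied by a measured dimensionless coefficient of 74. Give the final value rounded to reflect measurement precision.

19.808 mm + 71.09 mm = 90.898 mm; the sum is limited to 2 decimal places (4 s.f.).
Carrying full precision, 90.898 × 74 = 6726.452 mm; 74 has 2 s.f., so the result keeps min(4, 2) = 2 s.f.
Rounded to 2 significant figures: 6.7 × 10^3 mm.

6.7 × 10^3 mm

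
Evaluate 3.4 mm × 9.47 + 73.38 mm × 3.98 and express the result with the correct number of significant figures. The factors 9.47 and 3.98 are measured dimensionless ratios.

3.4 × 9.47 = 32.198 → 32 mm (2 s.f., last digit at the 10^0 place).
73.38 × 3.98 = 292.0524 → 292 mm (3 s.f., last digit at the 10^0 place).
Sum: 324.2504 mm; keep the coarser place, 10^0.
Result: 324 mm.

324 mm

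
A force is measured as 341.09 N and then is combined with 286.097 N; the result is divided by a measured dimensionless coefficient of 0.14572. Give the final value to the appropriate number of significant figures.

341.09 N + 286.097 N = 627.187 N; the sum is limited to 2 decimal places (5 s.f.).
Carrying full precision, 627.187 ÷ 0.14572 = 4304.0557233… N; 0.14572 has 5 s.f., so the result keeps min(5, 5) = 5 s.f.
Rounded to 5 significant figures: 4304.1 N.

4304.1 N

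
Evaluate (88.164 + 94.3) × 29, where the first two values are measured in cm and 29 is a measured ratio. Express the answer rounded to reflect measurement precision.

88.164 cm + 94.3 cm = 182.464 cm; the sum is limited to 1 decimal place (4 s.f.).
Carrying full precision, 182.464 × 29 = 5291.456 cm; 29 has 2 s.f., so the result keeps min(4, 2) = 2 s.f.
Rounded to 2 significant figures: 5.3 × 10³ cm.

5.3 × 10³ cm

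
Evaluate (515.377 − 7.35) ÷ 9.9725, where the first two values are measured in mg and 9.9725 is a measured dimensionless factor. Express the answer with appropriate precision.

515.377 mg − 7.35 mg = 508.027 mg; the difference is limited to 2 decimal places (5 s.f.).
Carrying full precision, 508.027 ÷ 9.9725 = 50.9427926799… mg; 9.9725 has 5 s.f., so the result keeps min(5, 5) = 5 s.f.
Rounded to 5 significant figures: 50.943 mg.

50.943 mg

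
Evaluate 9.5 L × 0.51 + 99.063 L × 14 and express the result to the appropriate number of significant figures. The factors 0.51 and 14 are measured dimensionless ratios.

9.5 × 0.51 = 4.845 → 4.8 L (2 s.f., last digit at the 10^-1 place).
99.063 × 14 = 1386.882 → 1.4 × 10³ L (2 s.f., last digit at the 10^2 place).
Sum: 1391.727 L; keep the coarser place, 10^2.
Result: 1.4 × 10³ L.

1.4 × 10³ L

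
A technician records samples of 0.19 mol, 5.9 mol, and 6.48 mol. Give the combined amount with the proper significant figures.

0.19 mol + 5.9 mol + 6.48 mol = 12.57 mol.
Addition/subtraction keeps the fewest decimal places: 0.19 → 2 decimal places, 5.9 → 1 decimal place, 6.48 → 2 decimal places; limit is 1.
Rounded to 1 decimal place: 12.6 mol.

12.6 mol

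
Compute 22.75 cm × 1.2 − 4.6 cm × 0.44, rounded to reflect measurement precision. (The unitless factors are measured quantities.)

22.75 × 1.2 = 27.3 → 27 cm (2 s.f., last digit at the 10^0 place).
4.6 × 0.44 = 2.024 → 2.0 cm (2 s.f., last digit at the 10^-1 place).
Difference: 25.276 cm; keep the coarser place, 10^0.
Result: 25 cm.

25 cm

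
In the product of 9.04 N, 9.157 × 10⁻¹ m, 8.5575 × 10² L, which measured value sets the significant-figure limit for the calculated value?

9.04 N → 3 s.f.; 9.157 × 10⁻¹ m → 4 s.f.; 8.5575 × 10² L → 5 s.f.
The fewest is 3 significant figures, from 9.04 N.

9.04 N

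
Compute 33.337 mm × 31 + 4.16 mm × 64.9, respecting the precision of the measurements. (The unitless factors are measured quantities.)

33.337 × 31 = 1033.447 → 1.0 × 10³ mm (2 s.f., last digit at the 10^2 place).
4.16 × 64.9 = 269.984 → 270. mm (3 s.f., last digit at the 10^0 place).
Sum: 1303.431 mm; keep the coarser place, 10^2.
Result: 1.3 × 10³ mm.

1.3 × 10³ mm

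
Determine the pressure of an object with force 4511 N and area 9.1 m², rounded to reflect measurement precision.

pressure = 4511 N ÷ 9.1 m² = 495.714285714… Pa.
4511 has 4 significant figures; 9.1 has 2.
Division/multiplication keeps the fewest: 2 significant figures.
Rounded: 5.0 × 10^2 Pa.

5.0 × 10^2 Pa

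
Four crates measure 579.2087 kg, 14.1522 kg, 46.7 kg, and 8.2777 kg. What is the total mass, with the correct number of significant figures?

579.2087 kg + 14.1522 kg + 46.7 kg + 8.2777 kg = 648.3386 kg.
Addition/subtraction keeps the fewest decimal places: 579.2087 → 4 decimal places, 14.1522 → 4 decimal places, 46.7 → 1 decimal place, 8.2777 → 4 decimal places; limit is 1.
Rounded to 1 decimal place: 648.3 kg.

648.3 kg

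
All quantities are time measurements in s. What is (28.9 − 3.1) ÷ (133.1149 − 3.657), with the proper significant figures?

28.9 − 3.1 = 25.8, limited to 1 d.p. → 3 s.f.; 133.1149 − 3.657 = 129.4579, limited to 3 d.p. → 6 s.f.
Carrying full precision, 25.8 ÷ 129.4579 = 0.199292588556…; keep min(3, 6) = 3 s.f.
Rounded to 3 significant figures: 0.199.

0.199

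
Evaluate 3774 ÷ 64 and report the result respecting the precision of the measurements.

59

3774 ÷ 64 = 58.96875
Multiplication/division keeps the fewest significant figures: 3774 → 4 s.f., 64 → 2 s.f.; limit is 2.
Rounded to 2 significant figures: 59.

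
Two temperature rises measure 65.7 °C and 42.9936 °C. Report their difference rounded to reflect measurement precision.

65.7 °C − 42.9936 °C = 22.7064 °C.
Addition/subtraction keeps the fewest decimal places: 65.7 → 1 decimal place, 42.9936 → 4 decimal places; limit is 1.
Rounded to 1 decimal place: 22.7 °C.

22.7 °C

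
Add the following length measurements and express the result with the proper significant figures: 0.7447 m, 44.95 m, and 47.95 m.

93.64 m

0.7447 m + 44.95 m + 47.95 m = 93.6447 m.
Addition/subtraction keeps the fewest decimal places: 0.7447 → 4 decimal places, 44.95 → 2 decimal places, 47.95 → 2 decimal places; limit is 2.
Rounded to 2 decimal places: 93.64 m.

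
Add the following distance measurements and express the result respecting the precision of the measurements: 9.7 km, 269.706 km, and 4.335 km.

283.7 km

9.7 km + 269.706 km + 4.335 km = 283.741 km.
Addition/subtraction keeps the fewest decimal places: 9.7 → 1 decimal place, 269.706 → 3 decimal places, 4.335 → 3 decimal places; limit is 1.
Rounded to 1 decimal place: 283.7 km.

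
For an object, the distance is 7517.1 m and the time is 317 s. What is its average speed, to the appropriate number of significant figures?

23.7 m/s

average speed = 7517.1 m ÷ 317 s = 23.7132492114… m/s.
7517.1 has 5 significant figures; 317 has 3.
Division/multiplication keeps the fewest: 3 significant figures.
Rounded: 23.7 m/s.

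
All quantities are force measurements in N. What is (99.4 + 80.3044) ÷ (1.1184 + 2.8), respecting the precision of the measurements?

99.4 + 80.3044 = 179.7044, limited to 1 d.p. → 4 s.f.; 1.1184 + 2.8 = 3.9184, limited to 1 d.p. → 2 s.f.
Carrying full precision, 179.7044 ÷ 3.9184 = 45.861678236…; keep min(4, 2) = 2 s.f.
Rounded to 2 significant figures: 46.

46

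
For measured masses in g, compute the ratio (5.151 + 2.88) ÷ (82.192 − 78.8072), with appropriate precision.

2.37

5.151 + 2.88 = 8.031, limited to 2 d.p. → 3 s.f.; 82.192 − 78.8072 = 3.3848, limited to 3 d.p. → 4 s.f.
Carrying full precision, 8.031 ÷ 3.3848 = 2.3726660364…; keep min(3, 4) = 3 s.f.
Rounded to 3 significant figures: 2.37.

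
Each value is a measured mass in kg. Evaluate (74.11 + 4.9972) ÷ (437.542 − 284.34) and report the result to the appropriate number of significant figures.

74.11 + 4.9972 = 79.1072, limited to 2 d.p. → 4 s.f.; 437.542 − 284.34 = 153.202, limited to 2 d.p. → 5 s.f.
Carrying full precision, 79.1072 ÷ 153.202 = 0.516358794272…; keep min(4, 5) = 4 s.f.
Rounded to 4 significant figures: 5.164 × 10⁻¹.

5.164 × 10⁻¹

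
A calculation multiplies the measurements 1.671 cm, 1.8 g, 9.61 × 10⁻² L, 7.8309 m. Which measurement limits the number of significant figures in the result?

1.8 g

1.671 cm → 4 s.f.; 1.8 g → 2 s.f.; 9.61 × 10⁻² L → 3 s.f.; 7.8309 m → 5 s.f.
The fewest is 2 significant figures, from 1.8 g.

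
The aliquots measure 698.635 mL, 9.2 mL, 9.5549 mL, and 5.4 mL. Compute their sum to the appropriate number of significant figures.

722.8 mL

698.635 mL + 9.2 mL + 9.5549 mL + 5.4 mL = 722.7899 mL.
Addition/subtraction keeps the fewest decimal places: 698.635 → 3 decimal places, 9.2 → 1 decimal place, 9.5549 → 4 decimal places, 5.4 → 1 decimal place; limit is 1.
Rounded to 1 decimal place: 722.8 mL.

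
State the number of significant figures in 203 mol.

3

203: zeros between nonzero digits are significant.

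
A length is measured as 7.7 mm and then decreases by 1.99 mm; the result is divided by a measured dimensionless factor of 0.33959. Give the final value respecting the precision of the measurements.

17 mm

7.7 mm − 1.99 mm = 5.71 mm; the difference is limited to 1 decimal place (2 s.f.).
Carrying full precision, 5.71 ÷ 0.33959 = 16.8143938279… mm; 0.33959 has 5 s.f., so the result keeps min(2, 5) = 2 s.f.
Rounded to 2 significant figures: 17 mm.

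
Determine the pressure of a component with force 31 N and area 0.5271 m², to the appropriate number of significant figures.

pressure = 31 N ÷ 0.5271 m² = 58.8123695693… Pa.
31 has 2 significant figures; 0.5271 has 4.
Division/multiplication keeps the fewest: 2 significant figures.
Rounded: 59 Pa.

59 Pa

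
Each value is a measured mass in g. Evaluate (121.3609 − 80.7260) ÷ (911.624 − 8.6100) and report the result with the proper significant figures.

121.3609 − 80.7260 = 40.6349, limited to 4 d.p. → 6 s.f.; 911.624 − 8.6100 = 903.0140, limited to 3 d.p. → 6 s.f.
Carrying full precision, 40.6349 ÷ 903.0140 = 0.0449991915961…; keep min(6, 6) = 6 s.f.
Rounded to 6 significant figures: 0.0449992.

0.0449992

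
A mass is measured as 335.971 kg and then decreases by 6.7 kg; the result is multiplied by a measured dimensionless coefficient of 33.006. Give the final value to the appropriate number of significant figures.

335.971 kg − 6.7 kg = 329.271 kg; the difference is limited to 1 decimal place (4 s.f.).
Carrying full precision, 329.271 × 33.006 = 10867.918626 kg; 33.006 has 5 s.f., so the result keeps min(4, 5) = 4 s.f.
Rounded to 4 significant figures: 1.087 × 10⁴ kg.

1.087 × 10⁴ kg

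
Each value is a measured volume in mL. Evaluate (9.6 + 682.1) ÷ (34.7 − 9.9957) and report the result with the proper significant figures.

9.6 + 682.1 = 691.7, limited to 1 d.p. → 4 s.f.; 34.7 − 9.9957 = 24.7043, limited to 1 d.p. → 3 s.f.
Carrying full precision, 691.7 ÷ 24.7043 = 27.9991742328…; keep min(4, 3) = 3 s.f.
Rounded to 3 significant figures: 28.0.

28.0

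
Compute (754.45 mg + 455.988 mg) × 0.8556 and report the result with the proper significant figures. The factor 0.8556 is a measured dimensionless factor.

754.45 mg + 455.988 mg = 1210.438 mg; the sum is limited to 2 decimal places (6 s.f.).
Carrying full precision, 1210.438 × 0.8556 = 1035.6507528 mg; 0.8556 has 4 s.f., so the result keeps min(6, 4) = 4 s.f.
Rounded to 4 significant figures: 1036 mg.

1036 mg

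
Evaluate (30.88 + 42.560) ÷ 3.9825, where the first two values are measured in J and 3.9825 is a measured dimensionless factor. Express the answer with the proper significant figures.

30.88 J + 42.560 J = 73.440 J; the sum is limited to 2 decimal places (4 s.f.).
Carrying full precision, 73.440 ÷ 3.9825 = 18.4406779661… J; 3.9825 has 5 s.f., so the result keeps min(4, 5) = 4 s.f.
Rounded to 4 significant figures: 18.44 J.

18.44 J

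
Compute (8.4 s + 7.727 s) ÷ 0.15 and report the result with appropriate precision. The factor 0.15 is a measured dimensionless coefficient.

8.4 s + 7.727 s = 16.127 s; the sum is limited to 1 decimal place (3 s.f.).
Carrying full precision, 16.127 ÷ 0.15 = 107.513333333… s; 0.15 has 2 s.f., so the result keeps min(3, 2) = 2 s.f.
Rounded to 2 significant figures: 1.1 × 10² s.

1.1 × 10² s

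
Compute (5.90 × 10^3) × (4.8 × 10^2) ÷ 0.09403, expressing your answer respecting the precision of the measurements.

3.0 × 10^7

(5.90 × 10^3) × (4.8 × 10^2) ÷ 0.09403 = 30118047.4317…
Multiplication/division keeps the fewest significant figures: 5.90 × 10^3 → 3 s.f., 4.8 × 10^2 → 2 s.f., 0.09403 → 4 s.f.; limit is 2.
Rounded to 2 significant figures: 3.0 × 10^7.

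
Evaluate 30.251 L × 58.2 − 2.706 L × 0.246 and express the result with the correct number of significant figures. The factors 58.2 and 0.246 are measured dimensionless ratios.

1.76 × 10³ L

30.251 × 58.2 = 1760.6082 → 1.76 × 10³ L (3 s.f., last digit at the 10^1 place).
2.706 × 0.246 = 0.665676 → 0.666 L (3 s.f., last digit at the 10^-3 place).
Difference: 1759.942524 L; keep the coarser place, 10^1.
Result: 1.76 × 10³ L.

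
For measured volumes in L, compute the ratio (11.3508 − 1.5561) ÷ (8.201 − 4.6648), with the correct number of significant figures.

11.3508 − 1.5561 = 9.7947, limited to 4 d.p. → 5 s.f.; 8.201 − 4.6648 = 3.5362, limited to 3 d.p. → 4 s.f.
Carrying full precision, 9.7947 ÷ 3.5362 = 2.76983767886…; keep min(5, 4) = 4 s.f.
Rounded to 4 significant figures: 2.770.

2.770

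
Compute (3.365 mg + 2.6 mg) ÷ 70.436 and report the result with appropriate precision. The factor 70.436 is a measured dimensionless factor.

8.5 × 10^-2 mg

3.365 mg + 2.6 mg = 5.965 mg; the sum is limited to 1 decimal place (2 s.f.).
Carrying full precision, 5.965 ÷ 70.436 = 0.0846868078823… mg; 70.436 has 5 s.f., so the result keeps min(2, 5) = 2 s.f.
Rounded to 2 significant figures: 8.5 × 10^-2 mg.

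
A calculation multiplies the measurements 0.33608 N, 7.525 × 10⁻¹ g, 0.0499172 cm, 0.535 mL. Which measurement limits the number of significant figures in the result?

0.33608 N → 5 s.f.; 7.525 × 10⁻¹ g → 4 s.f.; 0.0499172 cm → 6 s.f.; 0.535 mL → 3 s.f.
The fewest is 3 significant figures, from 0.535 mL.

0.535 mL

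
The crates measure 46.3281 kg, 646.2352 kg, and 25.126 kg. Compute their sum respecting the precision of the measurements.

46.3281 kg + 646.2352 kg + 25.126 kg = 717.6893 kg.
Addition/subtraction keeps the fewest decimal places: 46.3281 → 4 decimal places, 646.2352 → 4 decimal places, 25.126 → 3 decimal places; limit is 3.
Rounded to 3 decimal places: 717.689 kg.

717.689 kg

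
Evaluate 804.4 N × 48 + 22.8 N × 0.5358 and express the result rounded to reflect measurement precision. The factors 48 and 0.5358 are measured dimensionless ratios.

3.9 × 10^4 N

804.4 × 48 = 38611.2 → 3.9 × 10^4 N (2 s.f., last digit at the 10^3 place).
22.8 × 0.5358 = 12.21624 → 12.2 N (3 s.f., last digit at the 10^-1 place).
Sum: 38623.41624 N; keep the coarser place, 10^3.
Result: 3.9 × 10^4 N.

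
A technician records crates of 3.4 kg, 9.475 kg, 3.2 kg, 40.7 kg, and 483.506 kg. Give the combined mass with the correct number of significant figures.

540.3 kg

3.4 kg + 9.475 kg + 3.2 kg + 40.7 kg + 483.506 kg = 540.281 kg.
Addition/subtraction keeps the fewest decimal places: 3.4 → 1 decimal place, 9.475 → 3 decimal places, 3.2 → 1 decimal place, 40.7 → 1 decimal place, 483.506 → 3 decimal places; limit is 1.
Rounded to 1 decimal place: 540.3 kg.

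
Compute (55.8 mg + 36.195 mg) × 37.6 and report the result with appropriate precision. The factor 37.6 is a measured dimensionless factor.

55.8 mg + 36.195 mg = 91.995 mg; the sum is limited to 1 decimal place (3 s.f.).
Carrying full precision, 91.995 × 37.6 = 3459.012 mg; 37.6 has 3 s.f., so the result keeps min(3, 3) = 3 s.f.
Rounded to 3 significant figures: 3.46 × 10³ mg.

3.46 × 10³ mg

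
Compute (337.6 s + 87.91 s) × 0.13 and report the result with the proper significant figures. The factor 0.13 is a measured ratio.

337.6 s + 87.91 s = 425.51 s; the sum is limited to 1 decimal place (4 s.f.).
Carrying full precision, 425.51 × 0.13 = 55.3163 s; 0.13 has 2 s.f., so the result keeps min(4, 2) = 2 s.f.
Rounded to 2 significant figures: 55 s.

55 s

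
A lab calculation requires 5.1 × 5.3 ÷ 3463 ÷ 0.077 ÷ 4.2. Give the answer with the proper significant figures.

0.024

5.1 × 5.3 ÷ 3463 ÷ 0.077 ÷ 4.2 = 0.024135346523…
Multiplication/division keeps the fewest significant figures: 5.1 → 2 s.f., 5.3 → 2 s.f., 3463 → 4 s.f., 0.077 → 2 s.f., 4.2 → 2 s.f.; limit is 2.
Rounded to 2 significant figures: 0.024.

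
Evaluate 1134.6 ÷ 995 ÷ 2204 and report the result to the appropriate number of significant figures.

5.17 × 10^-4

1134.6 ÷ 995 ÷ 2204 = 0.000517378179464…
Multiplication/division keeps the fewest significant figures: 1134.6 → 5 s.f., 995 → 3 s.f., 2204 → 4 s.f.; limit is 3.
Rounded to 3 significant figures: 5.17 × 10^-4.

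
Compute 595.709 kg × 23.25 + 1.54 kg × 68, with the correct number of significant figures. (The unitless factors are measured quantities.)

1.395 × 10⁴ kg

595.709 × 23.25 = 13850.23425 → 1.385 × 10⁴ kg (4 s.f., last digit at the 10^1 place).
1.54 × 68 = 104.72 → 1.0 × 10² kg (2 s.f., last digit at the 10^1 place).
Sum: 13954.95425 kg; keep the coarser place, 10^1.
Result: 1.395 × 10⁴ kg.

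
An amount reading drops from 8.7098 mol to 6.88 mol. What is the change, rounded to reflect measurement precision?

1.83 mol

8.7098 mol − 6.88 mol = 1.8298 mol.
Addition/subtraction keeps the fewest decimal places: 8.7098 → 4 decimal places, 6.88 → 2 decimal places; limit is 2.
Rounded to 2 decimal places: 1.83 mol.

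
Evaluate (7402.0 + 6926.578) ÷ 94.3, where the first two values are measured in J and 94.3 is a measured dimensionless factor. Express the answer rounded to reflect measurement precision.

152 J

7402.0 J + 6926.578 J = 14328.578 J; the sum is limited to 1 decimal place (6 s.f.).
Carrying full precision, 14328.578 ÷ 94.3 = 151.946744433… J; 94.3 has 3 s.f., so the result keeps min(6, 3) = 3 s.f.
Rounded to 3 significant figures: 152 J.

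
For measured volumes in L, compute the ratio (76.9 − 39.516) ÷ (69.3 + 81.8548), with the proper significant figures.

0.247

76.9 − 39.516 = 37.384, limited to 1 d.p. → 3 s.f.; 69.3 + 81.8548 = 151.1548, limited to 1 d.p. → 4 s.f.
Carrying full precision, 37.384 ÷ 151.1548 = 0.247322612315…; keep min(3, 4) = 3 s.f.
Rounded to 3 significant figures: 0.247.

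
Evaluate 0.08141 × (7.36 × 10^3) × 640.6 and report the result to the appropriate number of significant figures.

0.08141 × (7.36 × 10^3) × 640.6 = 383833.17056
Multiplication/division keeps the fewest significant figures: 0.08141 → 4 s.f., 7.36 × 10^3 → 3 s.f., 640.6 → 4 s.f.; limit is 3.
Rounded to 3 significant figures: 3.84 × 10^5.

3.84 × 10^5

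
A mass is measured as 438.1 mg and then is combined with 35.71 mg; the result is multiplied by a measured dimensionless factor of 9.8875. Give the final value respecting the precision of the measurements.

4685 mg

438.1 mg + 35.71 mg = 473.81 mg; the sum is limited to 1 decimal place (4 s.f.).
Carrying full precision, 473.81 × 9.8875 = 4684.796375 mg; 9.8875 has 5 s.f., so the result keeps min(4, 5) = 4 s.f.
Rounded to 4 significant figures: 4685 mg.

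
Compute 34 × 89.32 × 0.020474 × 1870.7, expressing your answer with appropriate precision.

1.2 × 10^5

34 × 89.32 × 0.020474 × 1870.7 = 116314.665651…
Multiplication/division keeps the fewest significant figures: 34 → 2 s.f., 89.32 → 4 s.f., 0.020474 → 5 s.f., 1870.7 → 5 s.f.; limit is 2.
Rounded to 2 significant figures: 1.2 × 10^5.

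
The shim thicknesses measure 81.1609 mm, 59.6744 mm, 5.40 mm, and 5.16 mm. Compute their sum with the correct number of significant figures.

81.1609 mm + 59.6744 mm + 5.40 mm + 5.16 mm = 151.3953 mm.
Addition/subtraction keeps the fewest decimal places: 81.1609 → 4 decimal places, 59.6744 → 4 decimal places, 5.40 → 2 decimal places, 5.16 → 2 decimal places; limit is 2.
Rounded to 2 decimal places: 1.5140 × 10^2 mm.

1.5140 × 10^2 mm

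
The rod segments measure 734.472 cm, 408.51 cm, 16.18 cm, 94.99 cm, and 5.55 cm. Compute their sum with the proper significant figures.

734.472 cm + 408.51 cm + 16.18 cm + 94.99 cm + 5.55 cm = 1259.702 cm.
Addition/subtraction keeps the fewest decimal places: 734.472 → 3 decimal places, 408.51 → 2 decimal places, 16.18 → 2 decimal places, 94.99 → 2 decimal places, 5.55 → 2 decimal places; limit is 2.
Rounded to 2 decimal places: 1259.70 cm.

1259.70 cm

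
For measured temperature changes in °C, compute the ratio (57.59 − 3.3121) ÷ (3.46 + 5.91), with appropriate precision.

5.79

57.59 − 3.3121 = 54.2779, limited to 2 d.p. → 4 s.f.; 3.46 + 5.91 = 9.37, limited to 2 d.p. → 3 s.f.
Carrying full precision, 54.2779 ÷ 9.37 = 5.7927321238…; keep min(4, 3) = 3 s.f.
Rounded to 3 significant figures: 5.79.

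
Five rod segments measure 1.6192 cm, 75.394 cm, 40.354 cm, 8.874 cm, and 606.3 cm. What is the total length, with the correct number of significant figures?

732.5 cm

1.6192 cm + 75.394 cm + 40.354 cm + 8.874 cm + 606.3 cm = 732.5412 cm.
Addition/subtraction keeps the fewest decimal places: 1.6192 → 4 decimal places, 75.394 → 3 decimal places, 40.354 → 3 decimal places, 8.874 → 3 decimal places, 606.3 → 1 decimal place; limit is 1.
Rounded to 1 decimal place: 732.5 cm.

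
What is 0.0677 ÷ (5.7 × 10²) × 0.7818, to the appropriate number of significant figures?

9.3 × 10⁻⁵

0.0677 ÷ (5.7 × 10²) × 0.7818 = 0.0000928558947368…
Multiplication/division keeps the fewest significant figures: 0.0677 → 3 s.f., 5.7 × 10² → 2 s.f., 0.7818 → 4 s.f.; limit is 2.
Rounded to 2 significant figures: 9.3 × 10⁻⁵.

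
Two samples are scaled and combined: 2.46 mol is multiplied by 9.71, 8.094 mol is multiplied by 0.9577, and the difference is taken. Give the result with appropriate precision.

2.46 × 9.71 = 23.8866 → 23.9 mol (3 s.f., last digit at the 10^-1 place).
8.094 × 0.9577 = 7.7516238 → 7.752 mol (4 s.f., last digit at the 10^-3 place).
Difference: 16.1349762 mol; keep the coarser place, 10^-1.
Result: 16.1 mol.

16.1 mol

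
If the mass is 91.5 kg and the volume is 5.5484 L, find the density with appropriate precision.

16.5 kg/L

density = 91.5 kg ÷ 5.5484 L = 16.491240718… kg/L.
91.5 has 3 significant figures; 5.5484 has 5.
Division/multiplication keeps the fewest: 3 significant figures.
Rounded: 16.5 kg/L.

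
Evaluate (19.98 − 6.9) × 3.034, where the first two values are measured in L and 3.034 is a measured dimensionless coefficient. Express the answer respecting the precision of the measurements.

19.98 L − 6.9 L = 13.08 L; the difference is limited to 1 decimal place (3 s.f.).
Carrying full precision, 13.08 × 3.034 = 39.68472 L; 3.034 has 4 s.f., so the result keeps min(3, 4) = 3 s.f.
Rounded to 3 significant figures: 39.7 L.

39.7 L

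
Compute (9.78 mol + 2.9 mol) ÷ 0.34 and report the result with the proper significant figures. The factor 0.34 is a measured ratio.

9.78 mol + 2.9 mol = 12.68 mol; the sum is limited to 1 decimal place (3 s.f.).
Carrying full precision, 12.68 ÷ 0.34 = 37.2941176471… mol; 0.34 has 2 s.f., so the result keeps min(3, 2) = 2 s.f.
Rounded to 2 significant figures: 37 mol.

37 mol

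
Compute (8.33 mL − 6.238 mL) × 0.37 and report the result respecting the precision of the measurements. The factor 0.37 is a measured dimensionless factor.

0.77 mL

8.33 mL − 6.238 mL = 2.092 mL; the difference is limited to 2 decimal places (3 s.f.).
Carrying full precision, 2.092 × 0.37 = 0.77404 mL; 0.37 has 2 s.f., so the result keeps min(3, 2) = 2 s.f.
Rounded to 2 significant figures: 0.77 mL.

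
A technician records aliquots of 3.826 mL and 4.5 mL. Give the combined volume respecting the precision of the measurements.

8.3 mL

3.826 mL + 4.5 mL = 8.326 mL.
Addition/subtraction keeps the fewest decimal places: 3.826 → 3 decimal places, 4.5 → 1 decimal place; limit is 1.
Rounded to 1 decimal place: 8.3 mL.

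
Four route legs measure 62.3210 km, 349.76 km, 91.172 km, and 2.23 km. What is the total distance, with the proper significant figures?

62.3210 km + 349.76 km + 91.172 km + 2.23 km = 505.4830 km.
Addition/subtraction keeps the fewest decimal places: 62.3210 → 4 decimal places, 349.76 → 2 decimal places, 91.172 → 3 decimal places, 2.23 → 2 decimal places; limit is 2.
Rounded to 2 decimal places: 505.48 km.

505.48 km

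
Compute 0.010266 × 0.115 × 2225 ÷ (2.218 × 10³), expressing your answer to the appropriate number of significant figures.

0.00118

0.010266 × 0.115 × 2225 ÷ (2.218 × 10³) = 0.00118431593778…
Multiplication/division keeps the fewest significant figures: 0.010266 → 5 s.f., 0.115 → 3 s.f., 2225 → 4 s.f., 2.218 × 10³ → 4 s.f.; limit is 3.
Rounded to 3 significant figures: 0.00118.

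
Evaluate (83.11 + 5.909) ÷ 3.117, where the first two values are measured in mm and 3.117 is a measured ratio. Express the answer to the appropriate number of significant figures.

28.56 mm

83.11 mm + 5.909 mm = 89.019 mm; the sum is limited to 2 decimal places (4 s.f.).
Carrying full precision, 89.019 ÷ 3.117 = 28.5591915303… mm; 3.117 has 4 s.f., so the result keeps min(4, 4) = 4 s.f.
Rounded to 4 significant figures: 28.56 mm.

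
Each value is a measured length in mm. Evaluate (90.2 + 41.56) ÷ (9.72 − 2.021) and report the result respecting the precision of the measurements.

90.2 + 41.56 = 131.76, limited to 1 d.p. → 4 s.f.; 9.72 − 2.021 = 7.699, limited to 2 d.p. → 3 s.f.
Carrying full precision, 131.76 ÷ 7.699 = 17.1139108975…; keep min(4, 3) = 3 s.f.
Rounded to 3 significant figures: 17.1.

17.1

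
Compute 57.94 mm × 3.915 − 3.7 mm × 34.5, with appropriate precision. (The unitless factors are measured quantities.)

1.0 × 10^2 mm

57.94 × 3.915 = 226.8351 → 226.8 mm (4 s.f., last digit at the 10^-1 place).
3.7 × 34.5 = 127.65 → 1.3 × 10^2 mm (2 s.f., last digit at the 10^1 place).
Difference: 99.1851 mm; keep the coarser place, 10^1.
Result: 1.0 × 10^2 mm.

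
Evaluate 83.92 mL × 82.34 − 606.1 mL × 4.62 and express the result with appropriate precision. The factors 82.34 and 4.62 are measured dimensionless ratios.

83.92 × 82.34 = 6909.9728 → 6.910 × 10^3 mL (4 s.f., last digit at the 10^0 place).
606.1 × 4.62 = 2800.182 → 2.80 × 10^3 mL (3 s.f., last digit at the 10^1 place).
Difference: 4109.7908 mL; keep the coarser place, 10^1.
Result: 4.11 × 10^3 mL.

4.11 × 10^3 mL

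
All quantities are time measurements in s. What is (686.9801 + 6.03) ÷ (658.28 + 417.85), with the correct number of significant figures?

686.9801 + 6.03 = 693.0101, limited to 2 d.p. → 5 s.f.; 658.28 + 417.85 = 1076.13, limited to 2 d.p. → 6 s.f.
Carrying full precision, 693.0101 ÷ 1076.13 = 0.643983626514…; keep min(5, 6) = 5 s.f.
Rounded to 5 significant figures: 0.64398.

0.64398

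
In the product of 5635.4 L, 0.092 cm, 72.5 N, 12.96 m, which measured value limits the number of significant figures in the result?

0.092 cm

5635.4 L → 5 s.f.; 0.092 cm → 2 s.f.; 72.5 N → 3 s.f.; 12.96 m → 4 s.f.
The fewest is 2 significant figures, from 0.092 cm.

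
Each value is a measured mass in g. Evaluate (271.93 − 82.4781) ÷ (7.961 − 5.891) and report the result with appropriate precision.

271.93 − 82.4781 = 189.4519, limited to 2 d.p. → 5 s.f.; 7.961 − 5.891 = 2.070, limited to 3 d.p. → 4 s.f.
Carrying full precision, 189.4519 ÷ 2.070 = 91.5226570048…; keep min(5, 4) = 4 s.f.
Rounded to 4 significant figures: 91.52.

91.52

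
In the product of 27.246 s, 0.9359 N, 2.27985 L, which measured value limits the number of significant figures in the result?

27.246 s → 5 s.f.; 0.9359 N → 4 s.f.; 2.27985 L → 6 s.f.
The fewest is 4 significant figures, from 0.9359 N.

0.9359 N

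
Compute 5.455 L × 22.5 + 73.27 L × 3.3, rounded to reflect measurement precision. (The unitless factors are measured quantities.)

3.6 × 10^2 L

5.455 × 22.5 = 122.7375 → 123 L (3 s.f., last digit at the 10^0 place).
73.27 × 3.3 = 241.791 → 2.4 × 10^2 L (2 s.f., last digit at the 10^1 place).
Sum: 364.5285 L; keep the coarser place, 10^1.
Result: 3.6 × 10^2 L.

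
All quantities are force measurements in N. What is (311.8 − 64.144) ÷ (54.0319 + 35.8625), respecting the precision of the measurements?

2.755

311.8 − 64.144 = 247.656, limited to 1 d.p. → 4 s.f.; 54.0319 + 35.8625 = 89.8944, limited to 4 d.p. → 6 s.f.
Carrying full precision, 247.656 ÷ 89.8944 = 2.75496582657…; keep min(4, 6) = 4 s.f.
Rounded to 4 significant figures: 2.755.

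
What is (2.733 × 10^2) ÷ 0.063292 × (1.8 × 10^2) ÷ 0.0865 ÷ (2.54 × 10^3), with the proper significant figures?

(2.733 × 10^2) ÷ 0.063292 × (1.8 × 10^2) ÷ 0.0865 ÷ (2.54 × 10^3) = 3537.63883909…
Multiplication/division keeps the fewest significant figures: 2.733 × 10^2 → 4 s.f., 0.063292 → 5 s.f., 1.8 × 10^2 → 2 s.f., 0.0865 → 3 s.f., 2.54 × 10^3 → 3 s.f.; limit is 2.
Rounded to 2 significant figures: 3.5 × 10^3.

3.5 × 10^3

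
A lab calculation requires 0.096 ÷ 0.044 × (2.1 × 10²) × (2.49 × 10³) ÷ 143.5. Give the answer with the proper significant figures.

0.096 ÷ 0.044 × (2.1 × 10²) × (2.49 × 10³) ÷ 143.5 = 7950.33259424…
Multiplication/division keeps the fewest significant figures: 0.096 → 2 s.f., 0.044 → 2 s.f., 2.1 × 10² → 2 s.f., 2.49 × 10³ → 3 s.f., 143.5 → 4 s.f.; limit is 2.
Rounded to 2 significant figures: 8.0 × 10³.

8.0 × 10³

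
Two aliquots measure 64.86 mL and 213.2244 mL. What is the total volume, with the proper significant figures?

64.86 mL + 213.2244 mL = 278.0844 mL.
Addition/subtraction keeps the fewest decimal places: 64.86 → 2 decimal places, 213.2244 → 4 decimal places; limit is 2.
Rounded to 2 decimal places: 278.08 mL.

278.08 mL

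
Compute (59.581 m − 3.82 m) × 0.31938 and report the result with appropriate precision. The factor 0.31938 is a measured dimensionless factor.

59.581 m − 3.82 m = 55.761 m; the difference is limited to 2 decimal places (4 s.f.).
Carrying full precision, 55.761 × 0.31938 = 17.80894818 m; 0.31938 has 5 s.f., so the result keeps min(4, 5) = 4 s.f.
Rounded to 4 significant figures: 17.81 m.

17.81 m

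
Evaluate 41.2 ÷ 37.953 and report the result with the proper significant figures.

41.2 ÷ 37.953 = 1.0855531842…
Multiplication/division keeps the fewest significant figures: 41.2 → 3 s.f., 37.953 → 5 s.f.; limit is 3.
Rounded to 3 significant figures: 1.09.

1.09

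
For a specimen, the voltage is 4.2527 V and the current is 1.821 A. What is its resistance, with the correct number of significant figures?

resistance = 4.2527 V ÷ 1.821 A = 2.33536518396… Ω.
4.2527 has 5 significant figures; 1.821 has 4.
Division/multiplication keeps the fewest: 4 significant figures.
Rounded: 2.335 Ω.

2.335 Ω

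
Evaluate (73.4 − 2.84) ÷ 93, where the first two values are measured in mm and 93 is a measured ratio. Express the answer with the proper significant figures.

0.76 mm

73.4 mm − 2.84 mm = 70.56 mm; the difference is limited to 1 decimal place (3 s.f.).
Carrying full precision, 70.56 ÷ 93 = 0.758709677419… mm; 93 has 2 s.f., so the result keeps min(3, 2) = 2 s.f.
Rounded to 2 significant figures: 0.76 mm.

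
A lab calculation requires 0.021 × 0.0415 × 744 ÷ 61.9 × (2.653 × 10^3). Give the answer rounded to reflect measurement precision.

0.021 × 0.0415 × 744 ÷ 61.9 × (2.653 × 10^3) = 27.7898964136…
Multiplication/division keeps the fewest significant figures: 0.021 → 2 s.f., 0.0415 → 3 s.f., 744 → 3 s.f., 61.9 → 3 s.f., 2.653 × 10^3 → 4 s.f.; limit is 2.
Rounded to 2 significant figures: 28.

28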